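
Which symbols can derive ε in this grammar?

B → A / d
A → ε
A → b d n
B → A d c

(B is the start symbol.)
A non-terminal is nullable if it can derive ε (the empty string): either it has an ε-production, or it has a production whose right-hand side consists entirely of nullable non-terminals.

ε-productions: A → ε
So A is immediately nullable.
No further non-terminal can be added: every production for the remaining non-terminals contains a terminal or a non-nullable non-terminal.
Nullable = { 'A' }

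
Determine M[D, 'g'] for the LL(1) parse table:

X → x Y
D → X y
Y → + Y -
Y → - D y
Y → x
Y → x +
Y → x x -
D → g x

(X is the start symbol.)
D → g x

To find M[D, 'g'], we find productions for D where 'g' is in the predict set (PREDICT(N → α) = (FIRST(α) \ {ε}) ∪ (FOLLOW(N) if α ⇒* ε)).

Relevant sets:
  FIRST(X) = { 'x' }

D → X y: PREDICT = { 'x' }
D → g x: PREDICT = { 'g' }
  'g' is in predict set, so this production goes in M[D, 'g']

M[D, 'g'] = D → g x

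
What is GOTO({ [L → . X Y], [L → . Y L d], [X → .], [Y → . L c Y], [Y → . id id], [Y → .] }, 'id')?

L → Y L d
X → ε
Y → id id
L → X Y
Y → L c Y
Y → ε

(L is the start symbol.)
GOTO(I, 'id') = CLOSURE({ [A → αX.β] : [A → α.Xβ] ∈ I, X = 'id' })

Items with dot before 'id', with the dot advanced:
  [Y → . id id] → [Y → id . id]
Closure adds nothing (no advanced item has the dot before a non-terminal).

GOTO = { [Y → id . id] }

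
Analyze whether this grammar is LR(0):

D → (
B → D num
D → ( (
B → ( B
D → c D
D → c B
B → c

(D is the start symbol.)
Augment with D' → D and build the canonical LR(0) collection (I0 = CLOSURE({[D' → . D]}), then GOTO on every symbol after a dot until no new states appear). It has 13 states:
  I0: { [D → . ( (], [D → . (], [D → . c B], [D → . c D], [D' → . D] }  — shift
  I1: { [D → ( . (], [D → ( .] }  — shift, reduce
  I2: { [D' → D .] }  — accept
  I3: { [B → . ( B], [B → . D num], [B → . c], [D → . ( (], [D → . (], [D → . c B], [D → . c D], [D → c . B], [D → c . D] }  — shift
  I4: { [B → ( . B], [B → . ( B], [B → . D num], [B → . c], [D → ( . (], [D → ( .], [D → . ( (], [D → . (], [D → . c B], [D → . c D] }  — shift, reduce
  I5: { [D → c B .] }  — reduce
  I6: { [B → D . num], [D → c D .] }  — shift, reduce
  I7: { [B → . ( B], [B → . D num], [B → . c], [B → c .], [D → . ( (], [D → . (], [D → . c B], [D → . c D], [D → c . B], [D → c . D] }  — shift, reduce
  I8: { [B → D num .] }  — reduce
  I9: { [B → ( . B], [B → . ( B], [B → . D num], [B → . c], [D → ( ( .], [D → ( . (], [D → ( .], [D → . ( (], [D → . (], [D → . c B], [D → . c D] }  — shift, 2 reduces
  I10: { [B → ( B .] }  — reduce
  I11: { [B → D . num] }  — shift
  I12: { [D → ( ( .] }  — reduce

Conflict in state I1:
  Shift-reduce conflict between [D → ( .] and [D → ( . (]
So the grammar is NOT LR(0).

Answer: No. Shift-reduce conflict between [D → ( .] and [D → ( . (]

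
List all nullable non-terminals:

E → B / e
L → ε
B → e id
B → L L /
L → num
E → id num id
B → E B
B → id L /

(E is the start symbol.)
{ 'L' }

A non-terminal is nullable if it can derive ε (the empty string): either it has an ε-production, or it has a production whose right-hand side consists entirely of nullable non-terminals.

ε-productions: L → ε
So L is immediately nullable.
No further non-terminal can be added: every production for the remaining non-terminals contains a terminal or a non-nullable non-terminal.
Nullable = { 'L' }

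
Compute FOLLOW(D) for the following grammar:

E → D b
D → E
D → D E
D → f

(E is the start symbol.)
To compute FOLLOW(D), find every occurrence of D on a right-hand side N → α D β: add FIRST(β) \ {ε}, and if β is empty or nullable also add FOLLOW(N). Iterate to a fixed point.

In E → D b: D is followed by b, add FIRST(b) \ {ε} = { 'b' }
In D → D E: D is followed by E, add FIRST(E) \ {ε} = { 'f' }

Taking the union: FOLLOW(D) = { 'b', 'f' }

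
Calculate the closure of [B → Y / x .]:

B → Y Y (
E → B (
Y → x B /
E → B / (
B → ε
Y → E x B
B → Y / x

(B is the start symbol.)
To compute CLOSURE, for each item [A → α.Bβ] where B is a non-terminal, add [B → .γ] for all productions B → γ; repeat for the newly added items until nothing changes.

Start with: [B → Y / x .]
The dot is at the end, so nothing is added.

CLOSURE = { [B → Y / x .] }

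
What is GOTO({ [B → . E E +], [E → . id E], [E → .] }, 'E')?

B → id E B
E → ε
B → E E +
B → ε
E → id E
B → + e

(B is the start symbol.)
GOTO(I, 'E') = CLOSURE({ [A → αX.β] : [A → α.Xβ] ∈ I, X = 'E' })

Items with dot before 'E', with the dot advanced:
  [B → . E E +] → [B → E . E +]
Closure of the advanced items:
  [B → E . E +] has the dot before E: add [E → .], [E → . id E]

GOTO = { [B → E . E +], [E → . id E], [E → .] }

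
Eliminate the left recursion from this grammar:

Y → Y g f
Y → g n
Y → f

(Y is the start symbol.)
Y is directly left-recursive. The standard transformation for
  A → A α₁ | ... | A α_m | β₁ | ... | β_n
is
  A  → β₁ A' | ... | β_n A'
  A' → α₁ A' | ... | α_m A' | ε

Y → g n becomes Y → g n Y'
Y → f becomes Y → f Y'
Y → Y g f becomes Y' → g f Y'
Add Y' → ε

Resulting grammar:
Y → g n Y'
Y → f Y'
Y' → g f Y'
Y' → ε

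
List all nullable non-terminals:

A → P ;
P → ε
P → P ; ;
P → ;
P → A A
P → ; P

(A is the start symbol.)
ε-productions: P → ε
So P is immediately nullable.
No further non-terminal can be added: every production for the remaining non-terminals contains a terminal or a non-nullable non-terminal.
Nullable = { 'P' }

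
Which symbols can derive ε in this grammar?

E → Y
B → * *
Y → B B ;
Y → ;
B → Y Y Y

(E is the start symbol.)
A non-terminal is nullable if it can derive ε (the empty string): either it has an ε-production, or it has a production whose right-hand side consists entirely of nullable non-terminals.

There are no ε-productions, so no non-terminal can derive ε.
No non-terminals are nullable.

Answer: None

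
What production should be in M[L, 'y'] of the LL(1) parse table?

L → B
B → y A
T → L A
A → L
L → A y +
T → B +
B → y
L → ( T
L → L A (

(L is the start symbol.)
L → B, L → A y +, L → L A (

To find M[L, 'y'], we find productions for L where 'y' is in the predict set (PREDICT(N → α) = (FIRST(α) \ {ε}) ∪ (FOLLOW(N) if α ⇒* ε)).

Relevant sets:
  FIRST(B) = { 'y' }
  FIRST(A) = { '(', 'y' }
  FIRST(L) = { '(', 'y' }

L → B: PREDICT = { 'y' }
  'y' is in predict set, so this production goes in M[L, 'y']
L → A y +: PREDICT = { '(', 'y' }
  'y' is in predict set, so this production goes in M[L, 'y']
L → ( T: PREDICT = { '(' }
L → L A (: PREDICT = { '(', 'y' }
  'y' is in predict set, so this production goes in M[L, 'y']

M[L, 'y'] = L → B, L → A y +, L → L A (  (a multiply-defined cell — the grammar is not LL(1))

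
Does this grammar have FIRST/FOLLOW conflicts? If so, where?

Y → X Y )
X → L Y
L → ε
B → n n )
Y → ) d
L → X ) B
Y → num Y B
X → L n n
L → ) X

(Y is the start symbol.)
A FIRST/FOLLOW conflict occurs when a non-terminal N has a nullable alternative N → β (β ⇒* ε) and another alternative N → α with FIRST(α) ∩ FOLLOW(N) ≠ ∅: on such a lookahead the parser cannot decide between expanding α and letting N vanish via β.

Nullable non-terminals: L.
FIRST sets used below: FIRST(X) = { ')', 'n', 'num' }

L: nullable alternative(s) L → ε; FOLLOW(L) = { ')', 'n', 'num' }
  L → ε: FIRST \ {ε} = { } — this is the only nullable alternative, skip
  L → X ) B: FIRST \ {ε} = { ')', 'n', 'num' } — overlaps FOLLOW(L) on { ')', 'n', 'num' }: CONFLICT
  L → ) X: FIRST \ {ε} = { ')' } — overlaps FOLLOW(L) on { ')' }: CONFLICT

B, X, Y have no nullable alternative, so no FIRST/FOLLOW check is needed there.

So the grammar has 2 FIRST/FOLLOW conflicts (marked CONFLICT above).

Answer: Yes. L → X ')' B with FOLLOW(L) on { ')', 'n', 'num' }; L → ')' X with FOLLOW(L) on { ')' }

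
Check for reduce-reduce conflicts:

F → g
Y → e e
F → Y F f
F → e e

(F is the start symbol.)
Yes — I5: [F → e e .] vs [Y → e e .]

Augment with F' → F and build the canonical LR(0) collection (I0 = CLOSURE({[F' → . F]}), then GOTO on every symbol after a dot until no new states appear). It has 8 states:
  I0: { [F → . Y F f], [F → . e e], [F → . g], [F' → . F], [Y → . e e] }  — shift
  I1: { [F' → F .] }  — accept
  I2: { [F → . Y F f], [F → . e e], [F → . g], [F → Y . F f], [Y → . e e] }  — shift
  I3: { [F → e . e], [Y → e . e] }  — shift
  I4: { [F → g .] }  — reduce
  I5: { [F → e e .], [Y → e e .] }  — 2 reduces
  I6: { [F → Y F . f] }  — shift
  I7: { [F → Y F f .] }  — reduce

I5 contains complete items [F → e e .], [Y → e e .] — reduce-reduce conflict.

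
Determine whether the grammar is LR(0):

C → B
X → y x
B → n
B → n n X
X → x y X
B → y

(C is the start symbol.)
A grammar is LR(0) if no state in the canonical LR(0) collection has:
  - both a shift item (dot before a terminal) and a complete item (shift-reduce conflict), or
  - two or more complete items (reduce-reduce conflict; the accept item [C' → C .] counts as a complete item here).

Augment with C' → C and build the canonical LR(0) collection (I0 = CLOSURE({[C' → . C]}), then GOTO on every symbol after a dot until no new states appear). It has 12 states:
  I0: { [B → . n n X], [B → . n], [B → . y], [C → . B], [C' → . C] }  — shift
  I1: { [C → B .] }  — reduce
  I2: { [C' → C .] }  — accept
  I3: { [B → n . n X], [B → n .] }  — shift, reduce
  I4: { [B → y .] }  — reduce
  I5: { [B → n n . X], [X → . x y X], [X → . y x] }  — shift
  I6: { [B → n n X .] }  — reduce
  I7: { [X → x . y X] }  — shift
  I8: { [X → y . x] }  — shift
  I9: { [X → y x .] }  — reduce
  I10: { [X → . x y X], [X → . y x], [X → x y . X] }  — shift
  I11: { [X → x y X .] }  — reduce

Conflict in state I3:
  Shift-reduce conflict between [B → n .] and [B → n . n X]
So the grammar is NOT LR(0).

Answer: No. Shift-reduce conflict between [B → n .] and [B → n . n X]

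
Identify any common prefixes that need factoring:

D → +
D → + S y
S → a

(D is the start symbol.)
Yes, D has productions with common prefix '+'

Left-factoring is needed when two productions for the same non-terminal
share a common prefix on the right-hand side.

Productions for D:
  D → +
  D → + S y

Found common prefix '+' in productions for D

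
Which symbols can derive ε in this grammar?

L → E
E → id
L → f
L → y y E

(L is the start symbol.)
There are no ε-productions, so no non-terminal can derive ε.
No non-terminals are nullable.

Answer: None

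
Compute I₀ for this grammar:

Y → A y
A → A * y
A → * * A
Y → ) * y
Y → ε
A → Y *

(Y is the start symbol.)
First, augment the grammar with Y' → Y
I₀ = CLOSURE({ [Y' → . Y] }):
  [Y' → . Y] has the dot before Y: add [Y → . A y], [Y → . ) * y], [Y → .]
  [Y → . A y] has the dot before A: add [A → . A * y], [A → . * * A], [A → . Y *]
No further items can be added.

I₀ = { [A → . * * A], [A → . A * y], [A → . Y *], [Y → . ) * y], [Y → . A y], [Y → .], [Y' → . Y] }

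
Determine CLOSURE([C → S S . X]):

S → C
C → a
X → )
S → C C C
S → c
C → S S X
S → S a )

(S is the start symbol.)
Start with: [C → S S . X]
  [C → S S . X] has the dot before X: add [X → . )]
No further items can be added.

CLOSURE = { [C → S S . X], [X → . )] }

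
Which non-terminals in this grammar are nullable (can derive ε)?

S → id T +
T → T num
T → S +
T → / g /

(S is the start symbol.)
None

There are no ε-productions, so no non-terminal can derive ε.
No non-terminals are nullable.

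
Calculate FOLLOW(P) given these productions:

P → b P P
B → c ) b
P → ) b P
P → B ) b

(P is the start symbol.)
{ $, ')', 'b', 'c' }

To compute FOLLOW(P), find every occurrence of P on a right-hand side N → α P β: add FIRST(β) \ {ε}, and if β is empty or nullable also add FOLLOW(N). Iterate to a fixed point.

P is the start symbol, so $ ∈ FOLLOW(P).
In P → b P P: P is followed by P, add FIRST(P) \ {ε} = { ')', 'b', 'c' }
In P → b P P: P is at the end; this adds FOLLOW(P) to itself — nothing new
In P → ) b P: P is at the end; this adds FOLLOW(P) to itself — nothing new

Taking the union: FOLLOW(P) = { $, ')', 'b', 'c' }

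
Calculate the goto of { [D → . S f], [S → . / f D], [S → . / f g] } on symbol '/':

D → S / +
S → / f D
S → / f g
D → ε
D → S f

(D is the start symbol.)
GOTO(I, '/') = CLOSURE({ [A → αX.β] : [A → α.Xβ] ∈ I, X = '/' })

Items with dot before '/', with the dot advanced:
  [S → . / f D] → [S → / . f D]
  [S → . / f g] → [S → / . f g]
Closure adds nothing (no advanced item has the dot before a non-terminal).

GOTO = { [S → / . f D], [S → / . f g] }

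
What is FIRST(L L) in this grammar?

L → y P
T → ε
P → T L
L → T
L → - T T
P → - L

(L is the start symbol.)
{ '-', 'y', ε }

FIRST sets of the non-terminals involved (from the grammar, by fixed-point iteration):
  FIRST(L) = { '-', 'y', ε }

To compute FIRST(L L), process the symbols left to right:
Symbol L is a non-terminal. Add FIRST(L) \ {ε} = { '-', 'y' }
L is nullable (ε ∈ FIRST(L)), continue to the next symbol.
Symbol L is a non-terminal. Add FIRST(L) \ {ε} = { '-', 'y' }
L is nullable (ε ∈ FIRST(L)), continue to the next symbol.
All symbols are nullable, so ε is in the result.
FIRST(L L) = { '-', 'y', ε }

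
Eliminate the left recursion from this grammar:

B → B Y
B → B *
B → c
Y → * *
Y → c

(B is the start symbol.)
B is directly left-recursive. The standard transformation for
  A → A α₁ | ... | A α_m | β₁ | ... | β_n
is
  A  → β₁ A' | ... | β_n A'
  A' → α₁ A' | ... | α_m A' | ε

B → c becomes B → c B'
B → B Y becomes B' → Y B'
B → B * becomes B' → * B'
Add B' → ε

Productions for other non-terminals are unchanged:
  Y → * *
  Y → c

Resulting grammar:
B → c B'
B' → Y B'
B' → * B'
B' → ε
Y → * *
Y → c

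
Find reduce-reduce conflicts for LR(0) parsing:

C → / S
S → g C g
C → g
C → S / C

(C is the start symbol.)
No reduce-reduce conflicts

A reduce-reduce conflict occurs when an LR(0) state has two complete items [A → α .] and [B → β .] — both call for a reduction, and with no lookahead the parser cannot choose between them.

Augment with C' → C and build the canonical LR(0) collection (I0 = CLOSURE({[C' → . C]}), then GOTO on every symbol after a dot until no new states appear). It has 11 states:
  I0: { [C → . / S], [C → . S / C], [C → . g], [C' → . C], [S → . g C g] }  — shift
  I1: { [C → / . S], [S → . g C g] }  — shift
  I2: { [C' → C .] }  — accept
  I3: { [C → S . / C] }  — shift
  I4: { [C → . / S], [C → . S / C], [C → . g], [C → g .], [S → . g C g], [S → g . C g] }  — shift, reduce
  I5: { [S → g C . g] }  — shift
  I6: { [S → g C g .] }  — reduce
  I7: { [C → . / S], [C → . S / C], [C → . g], [C → S / . C], [S → . g C g] }  — shift
  I8: { [C → S / C .] }  — reduce
  I9: { [C → / S .] }  — reduce
  I10: { [C → . / S], [C → . S / C], [C → . g], [S → . g C g], [S → g . C g] }  — shift

No state contains more than one complete item.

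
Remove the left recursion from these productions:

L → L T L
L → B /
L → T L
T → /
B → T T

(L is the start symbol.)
L → B / L'
L → T L L'
L' → T L L'
L' → ε
T → /
B → T T

L is directly left-recursive. The standard transformation for
  A → A α₁ | ... | A α_m | β₁ | ... | β_n
is
  A  → β₁ A' | ... | β_n A'
  A' → α₁ A' | ... | α_m A' | ε

L → B / becomes L → B / L'
L → T L becomes L → T L L'
L → L T L becomes L' → T L L'
Add L' → ε

Productions for other non-terminals are unchanged:
  T → /
  B → T T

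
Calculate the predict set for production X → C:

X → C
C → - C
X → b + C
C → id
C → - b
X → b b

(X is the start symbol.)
{ '-', 'id' }

PREDICT(X → C) = (FIRST(RHS) \ {ε}) ∪ (FOLLOW(X) if ε ∈ FIRST(RHS), i.e. RHS ⇒* ε)
FIRST(C) = { '-', 'id' }
FIRST(C) = { '-', 'id' }
ε ∉ FIRST(C), so FOLLOW(X) is not added.
PREDICT(X → C) = { '-', 'id' }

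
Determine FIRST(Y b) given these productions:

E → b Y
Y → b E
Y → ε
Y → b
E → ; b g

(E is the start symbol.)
{ 'b' }

FIRST sets of the non-terminals involved (from the grammar, by fixed-point iteration):
  FIRST(Y) = { 'b', ε }

To compute FIRST(Y b), process the symbols left to right:
Symbol Y is a non-terminal. Add FIRST(Y) \ {ε} = { 'b' }
Y is nullable (ε ∈ FIRST(Y)), continue to the next symbol.
Symbol b is a terminal. Add 'b' and stop.
FIRST(Y b) = { 'b' }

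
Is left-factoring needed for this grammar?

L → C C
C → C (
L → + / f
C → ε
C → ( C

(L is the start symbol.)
No, left-factoring is not needed

Left-factoring is needed when two productions for the same non-terminal
share a common prefix on the right-hand side.

Productions for L:
  L → C C
  L → + / f
Productions for C:
  C → C (
  C → ε
  C → ( C

No common prefixes found.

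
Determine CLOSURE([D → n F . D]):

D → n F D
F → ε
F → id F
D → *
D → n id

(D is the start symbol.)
{ [D → . *], [D → . n F D], [D → . n id], [D → n F . D] }

Start with: [D → n F . D]
  [D → n F . D] has the dot before D: add [D → . n F D], [D → . *], [D → . n id]
No further items can be added.

CLOSURE = { [D → . *], [D → . n F D], [D → . n id], [D → n F . D] }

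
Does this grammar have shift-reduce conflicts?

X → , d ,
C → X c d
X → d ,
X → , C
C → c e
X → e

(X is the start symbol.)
A shift-reduce conflict occurs when an LR(0) state has both:
  - a complete (reduce) item [A → α .] (dot at the end), and
  - a shift item [B → β . c γ] (dot before a terminal).

Augment with X' → X and build the canonical LR(0) collection (I0 = CLOSURE({[X' → . X]}), then GOTO on every symbol after a dot until no new states appear). It has 14 states:
  I0: { [X → . , C], [X → . , d ,], [X → . d ,], [X → . e], [X' → . X] }  — shift
  I1: { [C → . X c d], [C → . c e], [X → , . C], [X → , . d ,], [X → . , C], [X → . , d ,], [X → . d ,], [X → . e] }  — shift
  I2: { [X' → X .] }  — accept
  I3: { [X → d . ,] }  — shift
  I4: { [X → e .] }  — reduce
  I5: { [X → d , .] }  — reduce
  I6: { [X → , C .] }  — reduce
  I7: { [C → X . c d] }  — shift
  I8: { [C → c . e] }  — shift
  I9: { [X → , d . ,], [X → d . ,] }  — shift
  I10: { [X → , d , .], [X → d , .] }  — 2 reduces
  I11: { [C → c e .] }  — reduce
  I12: { [C → X c . d] }  — shift
  I13: { [C → X c d .] }  — reduce

No state contains both a complete item and a shift item.

Answer: No shift-reduce conflicts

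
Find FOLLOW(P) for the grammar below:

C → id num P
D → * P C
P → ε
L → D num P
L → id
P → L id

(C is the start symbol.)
{ $, 'id', 'num' }

In C → id num P: P is at the end, add FOLLOW(C)
In D → * P C: P is followed by C, add FIRST(C) \ {ε} = { 'id' }
In L → D num P: P is at the end, add FOLLOW(L)

The FOLLOW sets referred to above (computed the same way, to a fixed point):
  FOLLOW(C) = { $, 'num' }
  FOLLOW(L) = { 'id' }

Taking the union: FOLLOW(P) = { $, 'id', 'num' }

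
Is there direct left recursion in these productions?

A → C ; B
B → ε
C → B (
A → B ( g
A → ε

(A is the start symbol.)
A → C ; B: starts with C
B → ε: starts with ε
C → B (: starts with B
A → B ( g: starts with B
A → ε: starts with ε

No direct left recursion found.

Answer: No direct left recursion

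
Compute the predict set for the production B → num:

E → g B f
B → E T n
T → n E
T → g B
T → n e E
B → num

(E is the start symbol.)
{ 'num' }

PREDICT(B → num) = (FIRST(RHS) \ {ε}) ∪ (FOLLOW(B) if ε ∈ FIRST(RHS), i.e. RHS ⇒* ε)
FIRST(num) = { 'num' }
ε ∉ FIRST(num), so FOLLOW(B) is not added.
PREDICT(B → num) = { 'num' }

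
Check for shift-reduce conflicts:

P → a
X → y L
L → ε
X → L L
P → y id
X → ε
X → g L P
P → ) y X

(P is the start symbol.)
Yes — I6: [L → .] vs [X → . g L P]

A shift-reduce conflict occurs when an LR(0) state has both:
  - a complete (reduce) item [A → α .] (dot at the end), and
  - a shift item [B → β . c γ] (dot before a terminal).

Augment with P' → P and build the canonical LR(0) collection (I0 = CLOSURE({[P' → . P]}), then GOTO on every symbol after a dot until no new states appear). It has 15 states:
  I0: { [P → . ) y X], [P → . a], [P → . y id], [P' → . P] }  — shift
  I1: { [P → ) . y X] }  — shift
  I2: { [P' → P .] }  — accept
  I3: { [P → a .] }  — reduce
  I4: { [P → y . id] }  — shift
  I5: { [P → y id .] }  — reduce
  I6: { [L → .], [P → ) y . X], [X → . L L], [X → . g L P], [X → . y L], [X → .] }  — shift, 2 reduces
  I7: { [L → .], [X → L . L] }  — reduce
  I8: { [P → ) y X .] }  — reduce
  I9: { [L → .], [X → g . L P] }  — reduce
  I10: { [L → .], [X → y . L] }  — reduce
  I11: { [X → y L .] }  — reduce
  I12: { [P → . ) y X], [P → . a], [P → . y id], [X → g L . P] }  — shift
  I13: { [X → g L P .] }  — reduce
  I14: { [X → L L .] }  — reduce

I6 contains reduce items [L → .], [X → .] and shift items [X → . g L P], [X → . y L] — shift-reduce conflict.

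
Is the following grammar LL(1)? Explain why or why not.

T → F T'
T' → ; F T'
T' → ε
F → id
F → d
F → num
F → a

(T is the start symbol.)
A grammar is LL(1) if for each non-terminal N with multiple productions, the predict sets of those productions are pairwise disjoint, where PREDICT(N → α) = (FIRST(α) \ {ε}) ∪ (FOLLOW(N) if α ⇒* ε).

Relevant sets:
  FOLLOW(T') = { $ }

For T':
  PREDICT(T' → ';' F T') = { ';' }
  PREDICT(T' → ε) = { $ }
For F:
  PREDICT(F → id) = { 'id' }
  PREDICT(F → d) = { 'd' }
  PREDICT(F → num) = { 'num' }
  PREDICT(F → a) = { 'a' }
T has a single production, so nothing to check there.

All predict sets are disjoint. The grammar IS LL(1).

Answer: Yes, the grammar is LL(1).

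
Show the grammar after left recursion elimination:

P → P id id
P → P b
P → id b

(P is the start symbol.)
P → id b P'
P' → id id P'
P' → b P'
P' → ε

P is directly left-recursive. The standard transformation for
  A → A α₁ | ... | A α_m | β₁ | ... | β_n
is
  A  → β₁ A' | ... | β_n A'
  A' → α₁ A' | ... | α_m A' | ε

P → id b becomes P → id b P'
P → P id id becomes P' → id id P'
P → P b becomes P' → b P'
Add P' → ε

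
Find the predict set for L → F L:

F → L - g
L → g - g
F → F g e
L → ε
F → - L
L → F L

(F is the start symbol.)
{ '-', 'g' }

PREDICT(L → F L) = (FIRST(RHS) \ {ε}) ∪ (FOLLOW(L) if ε ∈ FIRST(RHS), i.e. RHS ⇒* ε)
FIRST(F) = { '-', 'g' }
FIRST(F L) = { '-', 'g' }
ε ∉ FIRST(F L), so FOLLOW(L) is not added.
PREDICT(L → F L) = { '-', 'g' }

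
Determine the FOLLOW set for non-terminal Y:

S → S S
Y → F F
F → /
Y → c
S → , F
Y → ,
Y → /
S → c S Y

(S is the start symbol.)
To compute FOLLOW(Y), find every occurrence of Y on a right-hand side N → α Y β: add FIRST(β) \ {ε}, and if β is empty or nullable also add FOLLOW(N). Iterate to a fixed point.

In S → c S Y: Y is at the end, add FOLLOW(S)

The FOLLOW sets referred to above (computed the same way, to a fixed point):
  FOLLOW(S) = { $, ',', '/', 'c' }

Taking the union: FOLLOW(Y) = { $, ',', '/', 'c' }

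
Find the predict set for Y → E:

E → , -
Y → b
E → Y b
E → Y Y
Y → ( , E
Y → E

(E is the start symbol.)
{ '(', ',', 'b' }

PREDICT(Y → E) = (FIRST(RHS) \ {ε}) ∪ (FOLLOW(Y) if ε ∈ FIRST(RHS), i.e. RHS ⇒* ε)
FIRST(E) = { '(', ',', 'b' }
FIRST(E) = { '(', ',', 'b' }
ε ∉ FIRST(E), so FOLLOW(Y) is not added.
PREDICT(Y → E) = { '(', ',', 'b' }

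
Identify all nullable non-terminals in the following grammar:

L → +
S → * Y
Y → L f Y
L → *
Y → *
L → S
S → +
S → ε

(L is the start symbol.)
{ 'L', 'S' }

ε-productions: S → ε
So S is immediately nullable.
L → S: every symbol on the right is nullable, so L is nullable too.
No further non-terminal can be added: every production for the remaining non-terminals contains a terminal or a non-nullable non-terminal.
Nullable = { 'L', 'S' }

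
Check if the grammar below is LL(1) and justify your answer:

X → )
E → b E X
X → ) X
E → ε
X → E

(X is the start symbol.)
No. Predict set conflict for X: { ')' }

A grammar is LL(1) if for each non-terminal N with multiple productions, the predict sets of those productions are pairwise disjoint, where PREDICT(N → α) = (FIRST(α) \ {ε}) ∪ (FOLLOW(N) if α ⇒* ε).

Relevant sets:
  FIRST(E) = { 'b', ε }
  FOLLOW(X) = { $, ')', 'b' }
  FOLLOW(E) = { $, ')', 'b' }

For X:
  PREDICT(X → ')') = { ')' }
  PREDICT(X → ')' X) = { ')' }
  PREDICT(X → E) = { $, ')', 'b' }
For E:
  PREDICT(E → b E X) = { 'b' }
  PREDICT(E → ε) = { $, ')', 'b' }

Conflict found: Predict set conflict for X: { ')' }
The grammar is NOT LL(1).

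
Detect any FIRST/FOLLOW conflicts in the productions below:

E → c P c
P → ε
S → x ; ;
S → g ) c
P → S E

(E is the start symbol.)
A FIRST/FOLLOW conflict occurs when a non-terminal N has a nullable alternative N → β (β ⇒* ε) and another alternative N → α with FIRST(α) ∩ FOLLOW(N) ≠ ∅: on such a lookahead the parser cannot decide between expanding α and letting N vanish via β.

Nullable non-terminals: P.
FIRST sets used below: FIRST(S) = { 'g', 'x' }

P: nullable alternative(s) P → ε; FOLLOW(P) = { 'c' }
  P → ε: FIRST \ {ε} = { } — this is the only nullable alternative, skip
  P → S E: FIRST \ {ε} = { 'g', 'x' } — disjoint from FOLLOW(P)

E, S have no nullable alternative, so no FIRST/FOLLOW check is needed there.

No FIRST/FOLLOW conflicts found.

Answer: No FIRST/FOLLOW conflicts.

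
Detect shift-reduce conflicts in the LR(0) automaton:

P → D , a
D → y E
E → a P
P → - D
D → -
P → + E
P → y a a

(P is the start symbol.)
Yes — I2: [D → - .] vs [D → . -]

Augment with P' → P and build the canonical LR(0) collection (I0 = CLOSURE({[P' → . P]}), then GOTO on every symbol after a dot until no new states appear). It has 17 states:
  I0: { [D → . -], [D → . y E], [P → . + E], [P → . - D], [P → . D , a], [P → . y a a], [P' → . P] }  — shift
  I1: { [E → . a P], [P → + . E] }  — shift
  I2: { [D → - .], [D → . -], [D → . y E], [P → - . D] }  — shift, reduce
  I3: { [P → D . , a] }  — shift
  I4: { [P' → P .] }  — accept
  I5: { [D → y . E], [E → . a P], [P → y . a a] }  — shift
  I6: { [D → y E .] }  — reduce
  I7: { [D → . -], [D → . y E], [E → a . P], [P → . + E], [P → . - D], [P → . D , a], [P → . y a a], [P → y a . a] }  — shift
  I8: { [E → a P .] }  — reduce
  I9: { [P → y a a .] }  — reduce
  I10: { [P → D , . a] }  — shift
  I11: { [P → D , a .] }  — reduce
  I12: { [D → - .] }  — reduce
  I13: { [P → - D .] }  — reduce
  I14: { [D → y . E], [E → . a P] }  — shift
  I15: { [D → . -], [D → . y E], [E → a . P], [P → . + E], [P → . - D], [P → . D , a], [P → . y a a] }  — shift
  I16: { [P → + E .] }  — reduce

I2 contains reduce item [D → - .] and shift items [D → . -], [D → . y E] — shift-reduce conflict.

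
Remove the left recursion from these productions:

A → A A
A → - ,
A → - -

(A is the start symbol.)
A is directly left-recursive. The standard transformation for
  A → A α₁ | ... | A α_m | β₁ | ... | β_n
is
  A  → β₁ A' | ... | β_n A'
  A' → α₁ A' | ... | α_m A' | ε

A → - , becomes A → - , A'
A → - - becomes A → - - A'
A → A A becomes A' → A A'
Add A' → ε

Resulting grammar:
A → - , A'
A → - - A'
A' → A A'
A' → ε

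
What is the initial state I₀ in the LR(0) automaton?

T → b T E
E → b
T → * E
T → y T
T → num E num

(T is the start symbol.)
First, augment the grammar with T' → T
I₀ = CLOSURE({ [T' → . T] }):
  [T' → . T] has the dot before T: add [T → . b T E], [T → . * E], [T → . y T], [T → . num E num]
No further items can be added.

I₀ = { [T → . * E], [T → . b T E], [T → . num E num], [T → . y T], [T' → . T] }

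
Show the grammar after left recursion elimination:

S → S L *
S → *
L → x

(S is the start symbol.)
S → * S'
S' → L * S'
S' → ε
L → x

S is directly left-recursive. The standard transformation for
  A → A α₁ | ... | A α_m | β₁ | ... | β_n
is
  A  → β₁ A' | ... | β_n A'
  A' → α₁ A' | ... | α_m A' | ε

S → * becomes S → * S'
S → S L * becomes S' → L * S'
Add S' → ε

Productions for other non-terminals are unchanged:
  L → x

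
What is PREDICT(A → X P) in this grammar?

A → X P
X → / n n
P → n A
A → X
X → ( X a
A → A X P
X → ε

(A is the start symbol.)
{ '(', '/', 'n' }

PREDICT(A → X P) = (FIRST(RHS) \ {ε}) ∪ (FOLLOW(A) if ε ∈ FIRST(RHS), i.e. RHS ⇒* ε)
FIRST(X) = { '(', '/', ε }
FIRST(P) = { 'n' }
FIRST(X P) = { '(', '/', 'n' }
ε ∉ FIRST(X P), so FOLLOW(A) is not added.
PREDICT(A → X P) = { '(', '/', 'n' }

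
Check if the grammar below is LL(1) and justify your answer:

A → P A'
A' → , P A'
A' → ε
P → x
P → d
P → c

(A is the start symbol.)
Yes, the grammar is LL(1).

Relevant sets:
  FOLLOW(A') = { $ }

For A':
  PREDICT(A' → ',' P A') = { ',' }
  PREDICT(A' → ε) = { $ }
For P:
  PREDICT(P → x) = { 'x' }
  PREDICT(P → d) = { 'd' }
  PREDICT(P → c) = { 'c' }
A has a single production, so nothing to check there.

All predict sets are disjoint. The grammar IS LL(1).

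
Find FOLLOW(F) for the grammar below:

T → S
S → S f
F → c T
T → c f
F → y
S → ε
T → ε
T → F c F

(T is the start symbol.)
In T → F c F: F is followed by c F, add FIRST(c F) \ {ε} = { 'c' }
In T → F c F: F is at the end, add FOLLOW(T)

The FOLLOW sets referred to above (computed the same way, to a fixed point):
  FOLLOW(T) = { $, 'c' }

Taking the union: FOLLOW(F) = { $, 'c' }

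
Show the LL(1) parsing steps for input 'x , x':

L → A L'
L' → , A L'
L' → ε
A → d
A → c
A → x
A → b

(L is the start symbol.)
LL(1) parsing maintains a stack (initially the start symbol over $) and the input. At each step: if the stack top is a terminal, match it against the current input token; if it is a non-terminal N, replace it with the RHS of M[N, lookahead] (the unique production whose predict set contains the lookahead).

Stack is shown with the top on the left.

Stack     Input    Action
-------------------------
L $       x , x $  output L → A L'
A L' $    x , x $  output A → x
x L' $    x , x $  match 'x'
L' $      , x $    output L' → , A L'
, A L' $  , x $    match ','
A L' $    x $      output A → x
x L' $    x $      match 'x'
L' $      $        output L' → ε
$         $        accept

The string is accepted.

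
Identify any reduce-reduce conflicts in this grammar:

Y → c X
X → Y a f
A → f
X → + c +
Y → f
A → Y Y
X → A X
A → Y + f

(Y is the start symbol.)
Yes — I8: [A → f .] vs [Y → f .]

A reduce-reduce conflict occurs when an LR(0) state has two complete items [A → α .] and [B → β .] — both call for a reduction, and with no lookahead the parser cannot choose between them.

Augment with Y' → Y and build the canonical LR(0) collection (I0 = CLOSURE({[Y' → . Y]}), then GOTO on every symbol after a dot until no new states appear). It has 17 states:
  I0: { [Y → . c X], [Y → . f], [Y' → . Y] }  — shift
  I1: { [Y' → Y .] }  — accept
  I2: { [A → . Y + f], [A → . Y Y], [A → . f], [X → . + c +], [X → . A X], [X → . Y a f], [Y → . c X], [Y → . f], [Y → c . X] }  — shift
  I3: { [Y → f .] }  — reduce
  I4: { [X → + . c +] }  — shift
  I5: { [A → . Y + f], [A → . Y Y], [A → . f], [X → . + c +], [X → . A X], [X → . Y a f], [X → A . X], [Y → . c X], [Y → . f] }  — shift
  I6: { [Y → c X .] }  — reduce
  I7: { [A → Y . + f], [A → Y . Y], [X → Y . a f], [Y → . c X], [Y → . f] }  — shift
  I8: { [A → f .], [Y → f .] }  — 2 reduces
  I9: { [A → Y + . f] }  — shift
  I10: { [A → Y Y .] }  — reduce
  I11: { [X → Y a . f] }  — shift
  I12: { [X → Y a f .] }  — reduce
  I13: { [A → Y + f .] }  — reduce
  I14: { [X → A X .] }  — reduce
  I15: { [X → + c . +] }  — shift
  I16: { [X → + c + .] }  — reduce

I8 contains complete items [A → f .], [Y → f .] — reduce-reduce conflict.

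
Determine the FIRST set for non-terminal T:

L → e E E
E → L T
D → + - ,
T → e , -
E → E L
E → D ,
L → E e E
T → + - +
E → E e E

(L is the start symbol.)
{ '+', 'e' }

To compute FIRST(T), examine every production with T on the left-hand side, reading each right-hand side left to right until a non-nullable symbol is reached.

From T → e , -:
  - e is a terminal: add 'e' and stop
From T → + - +:
  - '+' is a terminal: add '+' and stop

Collecting: FIRST(T) = { '+', 'e' }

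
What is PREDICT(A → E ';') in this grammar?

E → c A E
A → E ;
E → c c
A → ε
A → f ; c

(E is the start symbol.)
PREDICT(A → E ';') = (FIRST(RHS) \ {ε}) ∪ (FOLLOW(A) if ε ∈ FIRST(RHS), i.e. RHS ⇒* ε)
FIRST(E) = { 'c' }
FIRST(E ';') = { 'c' }
ε ∉ FIRST(E ';'), so FOLLOW(A) is not added.
PREDICT(A → E ';') = { 'c' }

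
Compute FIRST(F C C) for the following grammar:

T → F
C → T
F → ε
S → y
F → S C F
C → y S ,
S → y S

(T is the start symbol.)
FIRST sets of the non-terminals involved (from the grammar, by fixed-point iteration):
  FIRST(F) = { 'y', ε }
  FIRST(C) = { 'y', ε }

To compute FIRST(F C C), process the symbols left to right:
Symbol F is a non-terminal. Add FIRST(F) \ {ε} = { 'y' }
F is nullable (ε ∈ FIRST(F)), continue to the next symbol.
Symbol C is a non-terminal. Add FIRST(C) \ {ε} = { 'y' }
C is nullable (ε ∈ FIRST(C)), continue to the next symbol.
Symbol C is a non-terminal. Add FIRST(C) \ {ε} = { 'y' }
C is nullable (ε ∈ FIRST(C)), continue to the next symbol.
All symbols are nullable, so ε is in the result.
FIRST(F C C) = { 'y', ε }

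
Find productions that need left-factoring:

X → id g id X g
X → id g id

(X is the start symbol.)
Left-factoring is needed when two productions for the same non-terminal
share a common prefix on the right-hand side.

Productions for X:
  X → id g id X g
  X → id g id

Found common prefix 'id g id' in productions for X

Answer: Yes, X has productions with common prefix 'id g id'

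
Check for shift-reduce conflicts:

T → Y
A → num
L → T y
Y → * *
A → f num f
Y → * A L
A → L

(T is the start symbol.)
Yes — I4: [Y → * * .] vs [A → . f num f]

Augment with T' → T and build the canonical LR(0) collection (I0 = CLOSURE({[T' → . T]}), then GOTO on every symbol after a dot until no new states appear). It has 14 states:
  I0: { [T → . Y], [T' → . T], [Y → . * *], [Y → . * A L] }  — shift
  I1: { [A → . L], [A → . f num f], [A → . num], [L → . T y], [T → . Y], [Y → * . *], [Y → * . A L], [Y → . * *], [Y → . * A L] }  — shift
  I2: { [T' → T .] }  — accept
  I3: { [T → Y .] }  — reduce
  I4: { [A → . L], [A → . f num f], [A → . num], [L → . T y], [T → . Y], [Y → * * .], [Y → * . *], [Y → * . A L], [Y → . * *], [Y → . * A L] }  — shift, reduce
  I5: { [L → . T y], [T → . Y], [Y → * A . L], [Y → . * *], [Y → . * A L] }  — shift
  I6: { [A → L .] }  — reduce
  I7: { [L → T . y] }  — shift
  I8: { [A → f . num f] }  — shift
  I9: { [A → num .] }  — reduce
  I10: { [A → f num . f] }  — shift
  I11: { [A → f num f .] }  — reduce
  I12: { [L → T y .] }  — reduce
  I13: { [Y → * A L .] }  — reduce

I4 contains reduce item [Y → * * .] and shift items [A → . f num f], [A → . num], [Y → . * *], [Y → * . *], [Y → . * A L] — shift-reduce conflict.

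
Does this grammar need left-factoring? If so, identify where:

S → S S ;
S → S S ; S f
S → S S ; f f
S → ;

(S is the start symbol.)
Left-factoring is needed when two productions for the same non-terminal
share a common prefix on the right-hand side.

Productions for S:
  S → S S ;
  S → S S ; S f
  S → S S ; f f
  S → ;

Found common prefix 'S S ;' in productions for S

Answer: Yes, S has productions with common prefix 'S S ;'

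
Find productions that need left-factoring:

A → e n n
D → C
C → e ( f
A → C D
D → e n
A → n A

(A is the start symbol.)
No, left-factoring is not needed

Left-factoring is needed when two productions for the same non-terminal
share a common prefix on the right-hand side.

Productions for A:
  A → e n n
  A → C D
  A → n A
Productions for D:
  D → C
  D → e n

No common prefixes found.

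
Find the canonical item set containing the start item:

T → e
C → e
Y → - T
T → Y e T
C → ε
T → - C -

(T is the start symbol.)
First, augment the grammar with T' → T
I₀ = CLOSURE({ [T' → . T] }):
  [T' → . T] has the dot before T: add [T → . e], [T → . Y e T], [T → . - C -]
  [T → . Y e T] has the dot before Y: add [Y → . - T]
No further items can be added.

I₀ = { [T → . - C -], [T → . Y e T], [T → . e], [T' → . T], [Y → . - T] }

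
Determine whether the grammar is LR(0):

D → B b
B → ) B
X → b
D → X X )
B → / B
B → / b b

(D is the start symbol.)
Augment with D' → D and build the canonical LR(0) collection (I0 = CLOSURE({[D' → . D]}), then GOTO on every symbol after a dot until no new states appear). It has 14 states:
  I0: { [B → . ) B], [B → . / B], [B → . / b b], [D → . B b], [D → . X X )], [D' → . D], [X → . b] }  — shift
  I1: { [B → ) . B], [B → . ) B], [B → . / B], [B → . / b b] }  — shift
  I2: { [B → . ) B], [B → . / B], [B → . / b b], [B → / . B], [B → / . b b] }  — shift
  I3: { [D → B . b] }  — shift
  I4: { [D' → D .] }  — accept
  I5: { [D → X . X )], [X → . b] }  — shift
  I6: { [X → b .] }  — reduce
  I7: { [D → X X . )] }  — shift
  I8: { [D → X X ) .] }  — reduce
  I9: { [D → B b .] }  — reduce
  I10: { [B → / B .] }  — reduce
  I11: { [B → / b . b] }  — shift
  I12: { [B → / b b .] }  — reduce
  I13: { [B → ) B .] }  — reduce

Every state is either a pure shift/goto state or contains exactly one complete item and nothing to shift — no conflicts. The grammar is LR(0).

Answer: Yes, the grammar is LR(0)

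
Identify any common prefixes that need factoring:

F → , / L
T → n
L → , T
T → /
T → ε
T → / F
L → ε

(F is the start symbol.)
Yes, T has productions with common prefix '/'

Left-factoring is needed when two productions for the same non-terminal
share a common prefix on the right-hand side.

Productions for T:
  T → n
  T → /
  T → ε
  T → / F
Productions for L:
  L → , T
  L → ε

Found common prefix '/' in productions for T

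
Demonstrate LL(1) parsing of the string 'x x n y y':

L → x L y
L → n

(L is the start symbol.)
LL(1) parsing maintains a stack (initially the start symbol over $) and the input. At each step: if the stack top is a terminal, match it against the current input token; if it is a non-terminal N, replace it with the RHS of M[N, lookahead] (the unique production whose predict set contains the lookahead).

Stack is shown with the top on the left.

Stack      Input        Action
------------------------------
L $        x x n y y $  output L → x L y
x L y $    x x n y y $  match 'x'
L y $      x n y y $    output L → x L y
x L y y $  x n y y $    match 'x'
L y y $    n y y $      output L → n
n y y $    n y y $      match 'n'
y y $      y y $        match 'y'
y $        y $          match 'y'
$          $            accept

The string is accepted.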